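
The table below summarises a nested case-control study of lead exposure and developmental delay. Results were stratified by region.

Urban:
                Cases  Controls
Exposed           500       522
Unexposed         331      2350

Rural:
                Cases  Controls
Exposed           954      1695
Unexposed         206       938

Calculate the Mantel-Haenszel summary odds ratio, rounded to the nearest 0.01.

3.99

OR_MH = Σ(aᵢdᵢ/nᵢ) / Σ(bᵢcᵢ/nᵢ), where nᵢ is the stratum total.
Stratum 1 (Urban): n = 3703; a·d/n = 500·2350/3703 = 317.3103; b·c/n = 522·331/3703 = 46.6600
Stratum 2 (Rural): n = 3793; a·d/n = 954·938/3793 = 235.9220; b·c/n = 1695·206/3793 = 92.0564
OR_MH = (317.3103 + 235.9220) / (46.6600 + 92.0564) = 553.2323 / 138.7164 = 3.98822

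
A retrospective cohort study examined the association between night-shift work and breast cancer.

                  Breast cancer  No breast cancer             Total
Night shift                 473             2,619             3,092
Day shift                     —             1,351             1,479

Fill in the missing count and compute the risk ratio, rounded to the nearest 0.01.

The missing cell is in the unexposed row: 1479 − 1351 = 128.
So a = 473, b = 2619, c = 128, d = 1351.
RR = [a/(a+b)] / [c/(c+d)] = (473/3092) / (128/1479) = 0.15298/0.08654 = 1.76758

1.77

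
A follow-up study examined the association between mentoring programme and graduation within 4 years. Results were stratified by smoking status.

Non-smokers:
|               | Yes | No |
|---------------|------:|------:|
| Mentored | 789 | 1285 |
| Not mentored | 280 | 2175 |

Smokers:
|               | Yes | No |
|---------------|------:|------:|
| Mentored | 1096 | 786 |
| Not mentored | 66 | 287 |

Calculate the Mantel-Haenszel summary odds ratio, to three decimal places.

OR_MH = Σ(aᵢdᵢ/nᵢ) / Σ(bᵢcᵢ/nᵢ), where nᵢ is the stratum total.
Stratum 1 (Non-smokers): n = 4529; a·d/n = 789·2175/4529 = 378.9081; b·c/n = 1285·280/4529 = 79.4436
Stratum 2 (Smokers): n = 2235; a·d/n = 1096·287/2235 = 140.7391; b·c/n = 786·66/2235 = 23.2107
OR_MH = (378.9081 + 140.7391) / (79.4436 + 23.2107) = 519.6473 / 102.6543 = 5.06211

5.062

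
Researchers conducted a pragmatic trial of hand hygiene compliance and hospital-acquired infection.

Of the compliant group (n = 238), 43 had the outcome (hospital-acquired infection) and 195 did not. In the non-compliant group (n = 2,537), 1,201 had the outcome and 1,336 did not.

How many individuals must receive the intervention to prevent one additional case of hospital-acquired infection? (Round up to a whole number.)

Risk in treated group = 43/238 = 0.18067; risk in control = 1201/2537 = 0.47339.
Absolute risk reduction = 0.47339 − 0.18067 = 0.29272
NNT = 1 / ARR = 1 / 0.29272 = 3.416 → round up → 4

4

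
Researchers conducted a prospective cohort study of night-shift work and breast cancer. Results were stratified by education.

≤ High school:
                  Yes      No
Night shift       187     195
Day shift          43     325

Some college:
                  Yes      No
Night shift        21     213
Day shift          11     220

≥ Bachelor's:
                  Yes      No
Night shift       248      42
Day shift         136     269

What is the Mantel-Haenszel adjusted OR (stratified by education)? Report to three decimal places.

OR_MH = Σ(aᵢdᵢ/nᵢ) / Σ(bᵢcᵢ/nᵢ), where nᵢ is the stratum total.
Stratum 1 (≤ High school): n = 750; a·d/n = 187·325/750 = 81.0333; b·c/n = 195·43/750 = 11.1800
Stratum 2 (Some college): n = 465; a·d/n = 21·220/465 = 9.9355; b·c/n = 213·11/465 = 5.0387
Stratum 3 (≥ Bachelor's): n = 695; a·d/n = 248·269/695 = 95.9885; b·c/n = 42·136/695 = 8.2187
OR_MH = (81.0333 + 9.9355 + 95.9885) / (11.1800 + 5.0387 + 8.2187) = 186.9573 / 24.4374 = 7.65045

7.650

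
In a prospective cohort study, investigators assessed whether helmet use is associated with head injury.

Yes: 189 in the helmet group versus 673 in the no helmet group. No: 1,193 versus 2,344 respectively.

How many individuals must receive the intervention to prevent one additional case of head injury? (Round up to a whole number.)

12

Risk in treated group = 189/1382 = 0.13676; risk in control = 673/3017 = 0.22307.
Absolute risk reduction = 0.22307 − 0.13676 = 0.08631
NNT = 1 / ARR = 1 / 0.08631 = 11.586 → round up → 12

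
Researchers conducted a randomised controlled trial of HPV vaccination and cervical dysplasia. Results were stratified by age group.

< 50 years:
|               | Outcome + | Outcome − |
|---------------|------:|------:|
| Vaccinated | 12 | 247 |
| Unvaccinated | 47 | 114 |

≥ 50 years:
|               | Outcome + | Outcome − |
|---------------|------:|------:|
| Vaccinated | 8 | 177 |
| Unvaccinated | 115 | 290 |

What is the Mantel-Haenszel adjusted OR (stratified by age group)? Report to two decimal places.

0.12

OR_MH = Σ(aᵢdᵢ/nᵢ) / Σ(bᵢcᵢ/nᵢ), where nᵢ is the stratum total.
Stratum 1 (< 50 years): n = 420; a·d/n = 12·114/420 = 3.2571; b·c/n = 247·47/420 = 27.6405
Stratum 2 (≥ 50 years): n = 590; a·d/n = 8·290/590 = 3.9322; b·c/n = 177·115/590 = 34.5000
OR_MH = (3.2571 + 3.9322) / (27.6405 + 34.5000) = 7.1893 / 62.1405 = 0.11570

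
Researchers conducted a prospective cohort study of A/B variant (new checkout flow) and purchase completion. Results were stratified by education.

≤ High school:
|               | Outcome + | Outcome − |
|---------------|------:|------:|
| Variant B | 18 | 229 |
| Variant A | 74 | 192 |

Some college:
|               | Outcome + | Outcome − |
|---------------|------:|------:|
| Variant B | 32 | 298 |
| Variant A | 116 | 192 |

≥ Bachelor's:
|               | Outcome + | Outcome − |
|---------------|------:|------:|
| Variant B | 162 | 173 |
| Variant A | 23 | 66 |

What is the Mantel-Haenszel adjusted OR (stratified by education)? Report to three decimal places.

OR_MH = Σ(aᵢdᵢ/nᵢ) / Σ(bᵢcᵢ/nᵢ), where nᵢ is the stratum total.
Stratum 1 (≤ High school): n = 513; a·d/n = 18·192/513 = 6.7368; b·c/n = 229·74/513 = 33.0331
Stratum 2 (Some college): n = 638; a·d/n = 32·192/638 = 9.6301; b·c/n = 298·116/638 = 54.1818
Stratum 3 (≥ Bachelor's): n = 424; a·d/n = 162·66/424 = 25.2170; b·c/n = 173·23/424 = 9.3844
OR_MH = (6.7368 + 9.6301 + 25.2170) / (33.0331 + 54.1818 + 9.3844) = 41.5839 / 96.5994 = 0.43048

0.430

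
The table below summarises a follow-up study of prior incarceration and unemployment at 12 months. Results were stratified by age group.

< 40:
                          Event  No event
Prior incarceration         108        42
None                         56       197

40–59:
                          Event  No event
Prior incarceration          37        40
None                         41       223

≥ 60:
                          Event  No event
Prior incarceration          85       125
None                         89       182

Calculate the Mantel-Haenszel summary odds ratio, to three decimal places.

OR_MH = Σ(aᵢdᵢ/nᵢ) / Σ(bᵢcᵢ/nᵢ), where nᵢ is the stratum total.
Stratum 1 (< 40): n = 403; a·d/n = 108·197/403 = 52.7940; b·c/n = 42·56/403 = 5.8362
Stratum 2 (40–59): n = 341; a·d/n = 37·223/341 = 24.1965; b·c/n = 40·41/341 = 4.8094
Stratum 3 (≥ 60): n = 481; a·d/n = 85·182/481 = 32.1622; b·c/n = 125·89/481 = 23.1289
OR_MH = (52.7940 + 24.1965 + 32.1622) / (5.8362 + 4.8094 + 23.1289) = 109.1527 / 33.7745 = 3.23181

3.232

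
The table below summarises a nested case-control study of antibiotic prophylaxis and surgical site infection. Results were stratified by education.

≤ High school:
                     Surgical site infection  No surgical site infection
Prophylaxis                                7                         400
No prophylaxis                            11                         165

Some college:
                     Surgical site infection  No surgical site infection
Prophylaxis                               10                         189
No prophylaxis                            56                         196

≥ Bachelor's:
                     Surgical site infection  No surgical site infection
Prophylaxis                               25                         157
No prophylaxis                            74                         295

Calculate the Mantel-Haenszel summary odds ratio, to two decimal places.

0.38

OR_MH = Σ(aᵢdᵢ/nᵢ) / Σ(bᵢcᵢ/nᵢ), where nᵢ is the stratum total.
Stratum 1 (≤ High school): n = 583; a·d/n = 7·165/583 = 1.9811; b·c/n = 400·11/583 = 7.5472
Stratum 2 (Some college): n = 451; a·d/n = 10·196/451 = 4.3459; b·c/n = 189·56/451 = 23.4678
Stratum 3 (≥ Bachelor's): n = 551; a·d/n = 25·295/551 = 13.3848; b·c/n = 157·74/551 = 21.0853
OR_MH = (1.9811 + 4.3459 + 13.3848) / (7.5472 + 23.4678 + 21.0853) = 19.7118 / 52.1003 = 0.37834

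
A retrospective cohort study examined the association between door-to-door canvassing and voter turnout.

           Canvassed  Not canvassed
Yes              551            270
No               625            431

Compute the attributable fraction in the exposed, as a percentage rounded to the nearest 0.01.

Reading the table with exposure as columns: a = 551 (Canvassed, case), b = 625 (Canvassed, non-case), c = 270 (Not canvassed, case), d = 431.
Risk in exposed = 551/1176 = 0.46854; risk in unexposed = 270/701 = 0.38516.
RR = 0.46854/0.38516 = 1.21646
AR% = (RR − 1)/RR × 100 = (1.21646 − 1)/1.21646 × 100 = 17.7944%

17.79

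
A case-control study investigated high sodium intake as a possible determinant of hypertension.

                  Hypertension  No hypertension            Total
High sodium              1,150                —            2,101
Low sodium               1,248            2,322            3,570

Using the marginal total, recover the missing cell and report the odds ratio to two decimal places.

The missing cell is in the exposed row: 2101 − 1150 = 951.
So a = 1150, b = 951, c = 1248, d = 2322.
OR = (a·d)/(b·c) = (1150 × 2322) / (951 × 1248) = 2670300 / 1186848 = 2.24991

2.25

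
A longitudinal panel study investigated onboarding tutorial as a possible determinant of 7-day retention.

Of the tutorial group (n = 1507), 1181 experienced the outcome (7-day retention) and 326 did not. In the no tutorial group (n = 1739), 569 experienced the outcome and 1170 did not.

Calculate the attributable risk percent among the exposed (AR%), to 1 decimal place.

58.2

From the description: a = 1181, b = 326, c = 569, d = 1170.
Risk in exposed = 1181/1507 = 0.78368; risk in unexposed = 569/1739 = 0.32720.
RR = 0.78368/0.32720 = 2.39510
AR% = (RR − 1)/RR × 100 = (2.39510 − 1)/2.39510 × 100 = 58.2481%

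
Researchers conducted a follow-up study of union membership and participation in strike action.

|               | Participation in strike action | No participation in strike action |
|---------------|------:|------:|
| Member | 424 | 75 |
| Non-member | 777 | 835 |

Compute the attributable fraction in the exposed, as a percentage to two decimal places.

Cells: a = 424, b = 75, c = 777, d = 835.
Risk in exposed = 424/499 = 0.84970; risk in unexposed = 777/1612 = 0.48201.
RR = 0.84970/0.48201 = 1.76283
AR% = (RR − 1)/RR × 100 = (1.76283 − 1)/1.76283 × 100 = 43.2729%

43.27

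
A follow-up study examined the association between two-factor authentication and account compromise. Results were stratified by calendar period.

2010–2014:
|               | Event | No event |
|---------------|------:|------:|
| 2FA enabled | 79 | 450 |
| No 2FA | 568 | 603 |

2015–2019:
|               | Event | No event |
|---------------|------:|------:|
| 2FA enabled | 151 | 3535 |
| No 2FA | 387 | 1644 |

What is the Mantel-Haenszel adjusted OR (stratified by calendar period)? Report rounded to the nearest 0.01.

0.18

OR_MH = Σ(aᵢdᵢ/nᵢ) / Σ(bᵢcᵢ/nᵢ), where nᵢ is the stratum total.
Stratum 1 (2010–2014): n = 1700; a·d/n = 79·603/1700 = 28.0218; b·c/n = 450·568/1700 = 150.3529
Stratum 2 (2015–2019): n = 5717; a·d/n = 151·1644/5717 = 43.4221; b·c/n = 3535·387/5717 = 239.2942
OR_MH = (28.0218 + 43.4221) / (150.3529 + 239.2942) = 71.4438 / 389.6472 = 0.18336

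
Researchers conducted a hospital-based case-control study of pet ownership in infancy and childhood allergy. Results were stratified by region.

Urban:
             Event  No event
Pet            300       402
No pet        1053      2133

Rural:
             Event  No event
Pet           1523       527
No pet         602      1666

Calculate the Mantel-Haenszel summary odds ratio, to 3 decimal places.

OR_MH = Σ(aᵢdᵢ/nᵢ) / Σ(bᵢcᵢ/nᵢ), where nᵢ is the stratum total.
Stratum 1 (Urban): n = 3888; a·d/n = 300·2133/3888 = 164.5833; b·c/n = 402·1053/3888 = 108.8750
Stratum 2 (Rural): n = 4318; a·d/n = 1523·1666/4318 = 587.6142; b·c/n = 527·602/4318 = 73.4724
OR_MH = (164.5833 + 587.6142) / (108.8750 + 73.4724) = 752.1975 / 182.3474 = 4.12508

4.125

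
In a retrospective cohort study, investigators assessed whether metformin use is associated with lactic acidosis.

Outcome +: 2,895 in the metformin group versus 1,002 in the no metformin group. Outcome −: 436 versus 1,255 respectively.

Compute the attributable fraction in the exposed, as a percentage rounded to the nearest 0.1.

48.9

From the description: a = 2895, b = 436, c = 1002, d = 1255.
Risk in exposed = 2895/3331 = 0.86911; risk in unexposed = 1002/2257 = 0.44395.
RR = 0.86911/0.44395 = 1.95766
AR% = (RR − 1)/RR × 100 = (1.95766 − 1)/1.95766 × 100 = 48.9187%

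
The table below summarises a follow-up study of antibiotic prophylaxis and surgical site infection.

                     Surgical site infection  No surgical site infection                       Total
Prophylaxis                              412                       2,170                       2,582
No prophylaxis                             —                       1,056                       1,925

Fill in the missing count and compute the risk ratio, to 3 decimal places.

0.353

The missing cell is in the unexposed row: 1925 − 1056 = 869.
So a = 412, b = 2170, c = 869, d = 1056.
RR = [a/(a+b)] / [c/(c+d)] = (412/2582) / (869/1925) = 0.15957/0.45143 = 0.35347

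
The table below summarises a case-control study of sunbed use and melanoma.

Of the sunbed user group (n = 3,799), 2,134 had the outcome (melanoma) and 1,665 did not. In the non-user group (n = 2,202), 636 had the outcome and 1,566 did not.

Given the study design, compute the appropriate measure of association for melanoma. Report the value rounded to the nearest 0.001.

3.156

From the description: a = 2134, b = 1665, c = 636, d = 1566.
This is a case-control study: participants were sampled on outcome status, so risks in the source population cannot be estimated directly — relative risk is not valid here. The odds ratio is the appropriate measure.
OR = (a·d)/(b·c) = (2134 × 1566) / (1665 × 636) = 3341844 / 1058940 = 3.15584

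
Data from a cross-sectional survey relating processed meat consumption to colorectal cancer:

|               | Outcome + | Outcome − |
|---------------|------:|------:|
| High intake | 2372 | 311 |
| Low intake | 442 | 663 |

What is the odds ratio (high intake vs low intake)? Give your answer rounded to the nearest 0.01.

Cells: a = 2372, b = 311, c = 442, d = 663.
OR = (a·d)/(b·c) = (2372 × 663) / (311 × 442) = 1572636 / 137462 = 11.44051
The odds of colorectal cancer are about 11.44 times as high in the high intake group.

11.44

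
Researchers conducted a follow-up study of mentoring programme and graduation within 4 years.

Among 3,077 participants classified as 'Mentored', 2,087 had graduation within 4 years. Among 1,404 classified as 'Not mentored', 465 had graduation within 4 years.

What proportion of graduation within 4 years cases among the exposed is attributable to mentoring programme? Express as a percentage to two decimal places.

51.17

From the description: a = 2087, b = 990, c = 465, d = 939.
Risk in exposed = 2087/3077 = 0.67826; risk in unexposed = 465/1404 = 0.33120.
RR = 0.67826/0.33120 = 2.04790
AR% = (RR − 1)/RR × 100 = (2.04790 − 1)/2.04790 × 100 = 51.1695%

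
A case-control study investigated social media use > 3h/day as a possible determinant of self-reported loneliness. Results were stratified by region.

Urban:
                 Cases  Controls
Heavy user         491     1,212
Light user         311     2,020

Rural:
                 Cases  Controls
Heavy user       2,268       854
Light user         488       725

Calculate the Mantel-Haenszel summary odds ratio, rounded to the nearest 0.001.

OR_MH = Σ(aᵢdᵢ/nᵢ) / Σ(bᵢcᵢ/nᵢ), where nᵢ is the stratum total.
Stratum 1 (Urban): n = 4034; a·d/n = 491·2020/4034 = 245.8651; b·c/n = 1212·311/4034 = 93.4388
Stratum 2 (Rural): n = 4335; a·d/n = 2268·725/4335 = 379.3080; b·c/n = 854·488/4335 = 96.1366
OR_MH = (245.8651 + 379.3080) / (93.4388 + 96.1366) = 625.1731 / 189.5753 = 3.29776

3.298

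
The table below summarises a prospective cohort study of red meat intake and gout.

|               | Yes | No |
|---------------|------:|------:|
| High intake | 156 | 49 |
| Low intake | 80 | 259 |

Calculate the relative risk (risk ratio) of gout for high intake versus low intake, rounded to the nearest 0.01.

3.22

Cells: a = 156, b = 49, c = 80, d = 259.
Risk in exposed = 156/205 = 0.76098; risk in unexposed = 80/339 = 0.23599.
RR = 0.76098 / 0.23599 = 3.22463
The risk among the exposed is 3.22 times that among the unexposed.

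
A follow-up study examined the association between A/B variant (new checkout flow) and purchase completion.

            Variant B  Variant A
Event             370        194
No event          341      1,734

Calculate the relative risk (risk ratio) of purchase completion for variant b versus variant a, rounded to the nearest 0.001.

Reading the table with exposure as columns: a = 370 (Variant B, case), b = 341 (Variant B, non-case), c = 194 (Variant A, case), d = 1734.
Risk in exposed = 370/711 = 0.52039; risk in unexposed = 194/1928 = 0.10062.
RR = 0.52039 / 0.10062 = 5.17175
The risk among the exposed is 5.17 times that among the unexposed.

5.172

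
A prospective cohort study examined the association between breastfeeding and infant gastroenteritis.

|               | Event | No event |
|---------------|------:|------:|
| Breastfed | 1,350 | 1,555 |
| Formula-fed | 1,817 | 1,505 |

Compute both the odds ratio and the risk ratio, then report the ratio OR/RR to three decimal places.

0.846

Cells: a = 1350, b = 1555, c = 1817, d = 1505.
OR = (1350·1505)/(1555·1817) = 2031750/2825435 = 0.71909
Risk in exposed = 1350/2905 = 0.46472; risk in unexposed = 1817/3322 = 0.54696; RR = 0.84963
OR/RR = 0.71909 / 0.84963 = 0.84636
The outcome is not rare, so the OR lies further from 1 than the RR.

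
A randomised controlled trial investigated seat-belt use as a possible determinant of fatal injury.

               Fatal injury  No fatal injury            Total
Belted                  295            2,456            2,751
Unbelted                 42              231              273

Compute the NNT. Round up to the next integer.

22

Risk in treated group = 295/2751 = 0.10723; risk in control = 42/273 = 0.15385.
Absolute risk reduction = 0.15385 − 0.10723 = 0.04661
NNT = 1 / ARR = 1 / 0.04661 = 21.454 → round up → 22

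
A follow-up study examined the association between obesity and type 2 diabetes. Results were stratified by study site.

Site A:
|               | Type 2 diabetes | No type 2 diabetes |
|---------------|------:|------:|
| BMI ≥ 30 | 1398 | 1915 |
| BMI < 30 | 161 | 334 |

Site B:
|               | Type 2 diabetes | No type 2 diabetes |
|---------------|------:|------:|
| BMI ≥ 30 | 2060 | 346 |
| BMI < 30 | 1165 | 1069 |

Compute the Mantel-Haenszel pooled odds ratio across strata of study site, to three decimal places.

OR_MH = Σ(aᵢdᵢ/nᵢ) / Σ(bᵢcᵢ/nᵢ), where nᵢ is the stratum total.
Stratum 1 (Site A): n = 3808; a·d/n = 1398·334/3808 = 122.6187; b·c/n = 1915·161/3808 = 80.9651
Stratum 2 (Site B): n = 4640; a·d/n = 2060·1069/4640 = 474.5991; b·c/n = 346·1165/4640 = 86.8728
OR_MH = (122.6187 + 474.5991) / (80.9651 + 86.8728) = 597.2178 / 167.8379 = 3.55830

3.558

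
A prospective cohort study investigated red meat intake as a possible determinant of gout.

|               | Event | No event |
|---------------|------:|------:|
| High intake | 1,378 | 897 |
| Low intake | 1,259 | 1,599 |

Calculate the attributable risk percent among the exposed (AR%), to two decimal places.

Cells: a = 1378, b = 897, c = 1259, d = 1599.
Risk in exposed = 1378/2275 = 0.60571; risk in unexposed = 1259/2858 = 0.44052.
RR = 0.60571/0.44052 = 1.37501
AR% = (RR − 1)/RR × 100 = (1.37501 − 1)/1.37501 × 100 = 27.2730%

27.27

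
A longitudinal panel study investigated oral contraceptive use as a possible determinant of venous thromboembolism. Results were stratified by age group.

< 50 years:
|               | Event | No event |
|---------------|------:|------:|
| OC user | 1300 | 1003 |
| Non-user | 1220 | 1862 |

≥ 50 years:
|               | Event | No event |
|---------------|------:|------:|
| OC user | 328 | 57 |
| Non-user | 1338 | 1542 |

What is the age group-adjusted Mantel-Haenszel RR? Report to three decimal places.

1.521

RR_MH = Σ(aᵢ·n₀ᵢ/nᵢ) / Σ(cᵢ·n₁ᵢ/nᵢ), with n₁ᵢ = aᵢ+bᵢ (exposed), n₀ᵢ = cᵢ+dᵢ (unexposed), nᵢ = n₁ᵢ+n₀ᵢ.
Stratum 1 (< 50 years): n₁ = 2303, n₀ = 3082, n = 5385; a·n₀/n = 1300·3082/5385 = 744.0297; c·n₁/n = 1220·2303/5385 = 521.7567
Stratum 2 (≥ 50 years): n₁ = 385, n₀ = 2880, n = 3265; a·n₀/n = 328·2880/3265 = 289.3231; c·n₁/n = 1338·385/3265 = 157.7734
RR_MH = (744.0297 + 289.3231) / (521.7567 + 157.7734) = 1033.3528 / 679.5301 = 1.52069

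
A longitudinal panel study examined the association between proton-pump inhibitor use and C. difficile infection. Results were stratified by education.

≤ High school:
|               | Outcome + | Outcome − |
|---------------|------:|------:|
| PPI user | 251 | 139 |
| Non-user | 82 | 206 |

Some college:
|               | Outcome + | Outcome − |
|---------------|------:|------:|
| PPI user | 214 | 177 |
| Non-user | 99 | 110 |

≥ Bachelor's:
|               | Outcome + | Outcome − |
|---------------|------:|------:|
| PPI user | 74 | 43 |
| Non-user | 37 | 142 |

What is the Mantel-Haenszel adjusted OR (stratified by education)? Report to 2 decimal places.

OR_MH = Σ(aᵢdᵢ/nᵢ) / Σ(bᵢcᵢ/nᵢ), where nᵢ is the stratum total.
Stratum 1 (≤ High school): n = 678; a·d/n = 251·206/678 = 76.2625; b·c/n = 139·82/678 = 16.8112
Stratum 2 (Some college): n = 600; a·d/n = 214·110/600 = 39.2333; b·c/n = 177·99/600 = 29.2050
Stratum 3 (≥ Bachelor's): n = 296; a·d/n = 74·142/296 = 35.5000; b·c/n = 43·37/296 = 5.3750
OR_MH = (76.2625 + 39.2333 + 35.5000) / (16.8112 + 29.2050 + 5.3750) = 150.9959 / 51.3912 = 2.93817

2.94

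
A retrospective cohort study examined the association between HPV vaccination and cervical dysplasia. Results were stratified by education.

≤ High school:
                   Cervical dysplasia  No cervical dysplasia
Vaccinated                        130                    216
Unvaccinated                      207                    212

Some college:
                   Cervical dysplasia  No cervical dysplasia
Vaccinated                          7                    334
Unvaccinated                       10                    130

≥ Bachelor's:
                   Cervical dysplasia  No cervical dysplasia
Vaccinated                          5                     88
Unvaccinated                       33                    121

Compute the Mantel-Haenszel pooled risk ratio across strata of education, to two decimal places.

RR_MH = Σ(aᵢ·n₀ᵢ/nᵢ) / Σ(cᵢ·n₁ᵢ/nᵢ), with n₁ᵢ = aᵢ+bᵢ (exposed), n₀ᵢ = cᵢ+dᵢ (unexposed), nᵢ = n₁ᵢ+n₀ᵢ.
Stratum 1 (≤ High school): n₁ = 346, n₀ = 419, n = 765; a·n₀/n = 130·419/765 = 71.2026; c·n₁/n = 207·346/765 = 93.6235
Stratum 2 (Some college): n₁ = 341, n₀ = 140, n = 481; a·n₀/n = 7·140/481 = 2.0374; c·n₁/n = 10·341/481 = 7.0894
Stratum 3 (≥ Bachelor's): n₁ = 93, n₀ = 154, n = 247; a·n₀/n = 5·154/247 = 3.1174; c·n₁/n = 33·93/247 = 12.4251
RR_MH = (71.2026 + 2.0374 + 3.1174) / (93.6235 + 7.0894 + 12.4251) = 76.3574 / 113.1380 = 0.67491

0.67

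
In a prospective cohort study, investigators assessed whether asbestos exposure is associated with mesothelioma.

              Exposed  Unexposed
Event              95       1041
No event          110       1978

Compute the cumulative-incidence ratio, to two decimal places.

Reading the table with exposure as columns: a = 95 (Exposed, case), b = 110 (Exposed, non-case), c = 1041 (Unexposed, case), d = 1978.
Risk in exposed = 95/205 = 0.46341; risk in unexposed = 1041/3019 = 0.34482.
RR = 0.46341 / 0.34482 = 1.34395
The risk among the exposed is 1.34 times that among the unexposed.

1.34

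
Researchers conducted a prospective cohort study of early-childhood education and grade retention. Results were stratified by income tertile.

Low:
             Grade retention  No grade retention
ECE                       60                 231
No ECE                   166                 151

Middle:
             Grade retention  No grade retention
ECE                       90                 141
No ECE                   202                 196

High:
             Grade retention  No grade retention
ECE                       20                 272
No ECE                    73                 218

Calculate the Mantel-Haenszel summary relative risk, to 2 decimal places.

0.52

RR_MH = Σ(aᵢ·n₀ᵢ/nᵢ) / Σ(cᵢ·n₁ᵢ/nᵢ), with n₁ᵢ = aᵢ+bᵢ (exposed), n₀ᵢ = cᵢ+dᵢ (unexposed), nᵢ = n₁ᵢ+n₀ᵢ.
Stratum 1 (Low): n₁ = 291, n₀ = 317, n = 608; a·n₀/n = 60·317/608 = 31.2829; c·n₁/n = 166·291/608 = 79.4507
Stratum 2 (Middle): n₁ = 231, n₀ = 398, n = 629; a·n₀/n = 90·398/629 = 56.9475; c·n₁/n = 202·231/629 = 74.1844
Stratum 3 (High): n₁ = 292, n₀ = 291, n = 583; a·n₀/n = 20·291/583 = 9.9828; c·n₁/n = 73·292/583 = 36.5626
RR_MH = (31.2829 + 56.9475 + 9.9828) / (79.4507 + 74.1844 + 36.5626) = 98.2133 / 190.1977 = 0.51637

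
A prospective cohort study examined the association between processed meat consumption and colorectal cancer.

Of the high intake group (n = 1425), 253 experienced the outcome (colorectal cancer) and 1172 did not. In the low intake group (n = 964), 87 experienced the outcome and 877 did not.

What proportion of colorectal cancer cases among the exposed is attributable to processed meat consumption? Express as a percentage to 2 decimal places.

49.17

From the description: a = 253, b = 1172, c = 87, d = 877.
Risk in exposed = 253/1425 = 0.17754; risk in unexposed = 87/964 = 0.09025.
RR = 0.17754/0.09025 = 1.96727
AR% = (RR − 1)/RR × 100 = (1.96727 − 1)/1.96727 × 100 = 49.1681%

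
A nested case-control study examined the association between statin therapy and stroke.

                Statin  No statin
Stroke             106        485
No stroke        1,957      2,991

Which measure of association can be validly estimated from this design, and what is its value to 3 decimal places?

Reading the table with exposure as columns: a = 106 (Statin, case), b = 1957 (Statin, non-case), c = 485 (No statin, case), d = 2991.
This is a nested case-control study: participants were sampled on outcome status, so risks in the source population cannot be estimated directly — relative risk is not valid here. The odds ratio is the appropriate measure.
OR = (a·d)/(b·c) = (106 × 2991) / (1957 × 485) = 317046 / 949145 = 0.33403

0.334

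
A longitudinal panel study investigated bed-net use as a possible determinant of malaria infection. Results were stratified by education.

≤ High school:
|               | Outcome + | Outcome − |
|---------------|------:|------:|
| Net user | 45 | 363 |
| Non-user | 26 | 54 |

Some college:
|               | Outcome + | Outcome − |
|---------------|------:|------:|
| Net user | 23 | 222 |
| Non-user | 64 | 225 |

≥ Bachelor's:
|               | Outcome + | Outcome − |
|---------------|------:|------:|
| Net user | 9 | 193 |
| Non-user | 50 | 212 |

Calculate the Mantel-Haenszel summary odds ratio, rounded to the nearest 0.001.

0.281

OR_MH = Σ(aᵢdᵢ/nᵢ) / Σ(bᵢcᵢ/nᵢ), where nᵢ is the stratum total.
Stratum 1 (≤ High school): n = 488; a·d/n = 45·54/488 = 4.9795; b·c/n = 363·26/488 = 19.3402
Stratum 2 (Some college): n = 534; a·d/n = 23·225/534 = 9.6910; b·c/n = 222·64/534 = 26.6067
Stratum 3 (≥ Bachelor's): n = 464; a·d/n = 9·212/464 = 4.1121; b·c/n = 193·50/464 = 20.7974
OR_MH = (4.9795 + 9.6910 + 4.1121) / (19.3402 + 26.6067 + 20.7974) = 18.7826 / 66.7443 = 0.28141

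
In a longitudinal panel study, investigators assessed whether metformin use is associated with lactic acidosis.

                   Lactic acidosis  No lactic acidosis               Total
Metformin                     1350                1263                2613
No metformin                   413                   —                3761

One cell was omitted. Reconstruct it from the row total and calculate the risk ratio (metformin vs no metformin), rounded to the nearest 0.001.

The missing cell is in the unexposed row: 3761 − 413 = 3348.
So a = 1350, b = 1263, c = 413, d = 3348.
RR = [a/(a+b)] / [c/(c+d)] = (1350/2613) / (413/3761) = 0.51665/0.10981 = 4.70487

4.705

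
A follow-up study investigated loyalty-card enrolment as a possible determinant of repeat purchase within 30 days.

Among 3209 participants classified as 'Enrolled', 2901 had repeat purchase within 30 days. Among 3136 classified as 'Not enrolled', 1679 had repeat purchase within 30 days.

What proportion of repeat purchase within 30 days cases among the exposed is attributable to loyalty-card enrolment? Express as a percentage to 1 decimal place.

40.8

From the description: a = 2901, b = 308, c = 1679, d = 1457.
Risk in exposed = 2901/3209 = 0.90402; risk in unexposed = 1679/3136 = 0.53540.
RR = 0.90402/0.53540 = 1.68851
AR% = (RR − 1)/RR × 100 = (1.68851 − 1)/1.68851 × 100 = 40.7762%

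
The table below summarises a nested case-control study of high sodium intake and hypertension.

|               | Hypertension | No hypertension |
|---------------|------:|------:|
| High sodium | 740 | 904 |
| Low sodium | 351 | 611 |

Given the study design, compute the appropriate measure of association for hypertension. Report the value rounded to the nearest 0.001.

Cells: a = 740, b = 904, c = 351, d = 611.
This is a nested case-control study: participants were sampled on outcome status, so risks in the source population cannot be estimated directly — relative risk is not valid here. The odds ratio is the appropriate measure.
OR = (a·d)/(b·c) = (740 × 611) / (904 × 351) = 452140 / 317304 = 1.42494

1.425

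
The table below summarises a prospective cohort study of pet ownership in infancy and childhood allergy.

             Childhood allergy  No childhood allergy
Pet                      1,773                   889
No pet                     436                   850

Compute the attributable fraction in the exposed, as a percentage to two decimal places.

49.10

Cells: a = 1773, b = 889, c = 436, d = 850.
Risk in exposed = 1773/2662 = 0.66604; risk in unexposed = 436/1286 = 0.33904.
RR = 0.66604/0.33904 = 1.96451
AR% = (RR − 1)/RR × 100 = (1.96451 − 1)/1.96451 × 100 = 49.0968%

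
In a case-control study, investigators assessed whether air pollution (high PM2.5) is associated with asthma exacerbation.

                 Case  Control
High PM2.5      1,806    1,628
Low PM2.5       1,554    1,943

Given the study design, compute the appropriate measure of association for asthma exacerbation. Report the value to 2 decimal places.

1.39

Cells: a = 1806, b = 1628, c = 1554, d = 1943.
This is a case-control study: participants were sampled on outcome status, so risks in the source population cannot be estimated directly — relative risk is not valid here. The odds ratio is the appropriate measure.
OR = (a·d)/(b·c) = (1806 × 1943) / (1628 × 1554) = 3509058 / 2529912 = 1.38703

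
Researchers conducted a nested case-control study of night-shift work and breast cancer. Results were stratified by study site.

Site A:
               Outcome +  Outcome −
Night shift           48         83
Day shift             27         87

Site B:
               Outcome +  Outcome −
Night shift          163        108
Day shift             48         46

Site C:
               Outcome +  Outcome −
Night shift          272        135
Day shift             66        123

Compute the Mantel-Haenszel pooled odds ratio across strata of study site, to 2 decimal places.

OR_MH = Σ(aᵢdᵢ/nᵢ) / Σ(bᵢcᵢ/nᵢ), where nᵢ is the stratum total.
Stratum 1 (Site A): n = 245; a·d/n = 48·87/245 = 17.0449; b·c/n = 83·27/245 = 9.1469
Stratum 2 (Site B): n = 365; a·d/n = 163·46/365 = 20.5425; b·c/n = 108·48/365 = 14.2027
Stratum 3 (Site C): n = 596; a·d/n = 272·123/596 = 56.1342; b·c/n = 135·66/596 = 14.9497
OR_MH = (17.0449 + 20.5425 + 56.1342) / (9.1469 + 14.2027 + 14.9497) = 93.7216 / 38.2993 = 2.44708

2.45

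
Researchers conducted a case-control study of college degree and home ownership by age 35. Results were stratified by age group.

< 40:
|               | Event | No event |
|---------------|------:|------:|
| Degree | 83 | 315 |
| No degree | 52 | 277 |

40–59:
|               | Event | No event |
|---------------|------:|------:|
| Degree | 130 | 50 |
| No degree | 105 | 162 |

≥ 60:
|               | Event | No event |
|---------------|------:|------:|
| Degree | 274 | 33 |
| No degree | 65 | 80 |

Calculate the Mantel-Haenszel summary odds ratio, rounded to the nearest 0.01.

OR_MH = Σ(aᵢdᵢ/nᵢ) / Σ(bᵢcᵢ/nᵢ), where nᵢ is the stratum total.
Stratum 1 (< 40): n = 727; a·d/n = 83·277/727 = 31.6245; b·c/n = 315·52/727 = 22.5309
Stratum 2 (40–59): n = 447; a·d/n = 130·162/447 = 47.1141; b·c/n = 50·105/447 = 11.7450
Stratum 3 (≥ 60): n = 452; a·d/n = 274·80/452 = 48.4956; b·c/n = 33·65/452 = 4.7456
OR_MH = (31.6245 + 47.1141 + 48.4956) / (22.5309 + 11.7450 + 4.7456) = 127.2342 / 39.0215 = 3.26062

3.26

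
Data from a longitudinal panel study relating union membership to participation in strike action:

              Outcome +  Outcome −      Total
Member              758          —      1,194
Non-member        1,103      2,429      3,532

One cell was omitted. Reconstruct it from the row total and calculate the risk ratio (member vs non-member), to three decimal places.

The missing cell is in the exposed row: 1194 − 758 = 436.
So a = 758, b = 436, c = 1103, d = 2429.
RR = [a/(a+b)] / [c/(c+d)] = (758/1194) / (1103/3532) = 0.63484/0.31229 = 2.03287

2.033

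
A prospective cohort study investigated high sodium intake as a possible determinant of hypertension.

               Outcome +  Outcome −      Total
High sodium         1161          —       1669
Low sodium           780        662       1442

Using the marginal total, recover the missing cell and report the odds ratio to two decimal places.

The missing cell is in the exposed row: 1669 − 1161 = 508.
So a = 1161, b = 508, c = 780, d = 662.
OR = (a·d)/(b·c) = (1161 × 662) / (508 × 780) = 768582 / 396240 = 1.93969

1.94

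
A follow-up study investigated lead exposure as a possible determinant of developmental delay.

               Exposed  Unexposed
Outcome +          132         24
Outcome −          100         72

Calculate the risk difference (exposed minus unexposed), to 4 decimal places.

0.3190

Reading the table with exposure as columns: a = 132 (Exposed, case), b = 100 (Exposed, non-case), c = 24 (Unexposed, case), d = 72.
Risk in exposed = 132/232 = 0.568966; risk in unexposed = 24/96 = 0.250000.
Risk difference = 0.568966 − 0.250000 = 0.318966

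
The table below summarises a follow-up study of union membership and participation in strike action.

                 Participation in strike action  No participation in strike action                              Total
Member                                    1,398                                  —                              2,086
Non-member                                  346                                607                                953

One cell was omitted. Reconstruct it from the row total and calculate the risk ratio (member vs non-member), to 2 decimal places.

1.85

The missing cell is in the exposed row: 2086 − 1398 = 688.
So a = 1398, b = 688, c = 346, d = 607.
RR = [a/(a+b)] / [c/(c+d)] = (1398/2086) / (346/953) = 0.67018/0.36306 = 1.84591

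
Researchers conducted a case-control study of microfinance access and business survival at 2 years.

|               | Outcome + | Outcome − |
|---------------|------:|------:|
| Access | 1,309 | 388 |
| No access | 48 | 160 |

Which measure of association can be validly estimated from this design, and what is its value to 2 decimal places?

11.25

Cells: a = 1309, b = 388, c = 48, d = 160.
This is a case-control study: participants were sampled on outcome status, so risks in the source population cannot be estimated directly — relative risk is not valid here. The odds ratio is the appropriate measure.
OR = (a·d)/(b·c) = (1309 × 160) / (388 × 48) = 209440 / 18624 = 11.24570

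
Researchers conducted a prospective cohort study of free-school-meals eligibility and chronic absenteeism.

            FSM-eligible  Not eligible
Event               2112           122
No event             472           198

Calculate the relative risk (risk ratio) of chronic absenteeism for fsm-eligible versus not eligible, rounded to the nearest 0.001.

2.144

Reading the table with exposure as columns: a = 2112 (FSM-eligible, case), b = 472 (FSM-eligible, non-case), c = 122 (Not eligible, case), d = 198.
Risk in exposed = 2112/2584 = 0.81734; risk in unexposed = 122/320 = 0.38125.
RR = 0.81734 / 0.38125 = 2.14384
The risk among the exposed is 2.14 times that among the unexposed.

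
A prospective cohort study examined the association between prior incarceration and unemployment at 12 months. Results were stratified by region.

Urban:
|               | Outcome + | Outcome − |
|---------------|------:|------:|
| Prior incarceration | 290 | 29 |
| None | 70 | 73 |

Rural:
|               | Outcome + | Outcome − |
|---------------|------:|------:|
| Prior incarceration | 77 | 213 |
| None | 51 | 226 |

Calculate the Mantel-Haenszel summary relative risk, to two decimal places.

1.71

RR_MH = Σ(aᵢ·n₀ᵢ/nᵢ) / Σ(cᵢ·n₁ᵢ/nᵢ), with n₁ᵢ = aᵢ+bᵢ (exposed), n₀ᵢ = cᵢ+dᵢ (unexposed), nᵢ = n₁ᵢ+n₀ᵢ.
Stratum 1 (Urban): n₁ = 319, n₀ = 143, n = 462; a·n₀/n = 290·143/462 = 89.7619; c·n₁/n = 70·319/462 = 48.3333
Stratum 2 (Rural): n₁ = 290, n₀ = 277, n = 567; a·n₀/n = 77·277/567 = 37.6173; c·n₁/n = 51·290/567 = 26.0847
RR_MH = (89.7619 + 37.6173) / (48.3333 + 26.0847) = 127.3792 / 74.4180 = 1.71167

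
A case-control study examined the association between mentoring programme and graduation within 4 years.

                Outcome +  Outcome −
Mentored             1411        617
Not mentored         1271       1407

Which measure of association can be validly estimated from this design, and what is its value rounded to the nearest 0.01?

Cells: a = 1411, b = 617, c = 1271, d = 1407.
This is a case-control study: participants were sampled on outcome status, so risks in the source population cannot be estimated directly — relative risk is not valid here. The odds ratio is the appropriate measure.
OR = (a·d)/(b·c) = (1411 × 1407) / (617 × 1271) = 1985277 / 784207 = 2.53157

2.53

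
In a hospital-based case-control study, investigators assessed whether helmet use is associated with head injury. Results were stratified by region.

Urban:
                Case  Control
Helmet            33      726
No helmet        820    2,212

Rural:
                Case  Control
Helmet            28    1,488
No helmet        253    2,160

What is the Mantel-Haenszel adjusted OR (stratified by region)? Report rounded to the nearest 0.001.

OR_MH = Σ(aᵢdᵢ/nᵢ) / Σ(bᵢcᵢ/nᵢ), where nᵢ is the stratum total.
Stratum 1 (Urban): n = 3791; a·d/n = 33·2212/3791 = 19.2551; b·c/n = 726·820/3791 = 157.0351
Stratum 2 (Rural): n = 3929; a·d/n = 28·2160/3929 = 15.3932; b·c/n = 1488·253/3929 = 95.8167
OR_MH = (19.2551 + 15.3932) / (157.0351 + 95.8167) = 34.6483 / 252.8518 = 0.13703

0.137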